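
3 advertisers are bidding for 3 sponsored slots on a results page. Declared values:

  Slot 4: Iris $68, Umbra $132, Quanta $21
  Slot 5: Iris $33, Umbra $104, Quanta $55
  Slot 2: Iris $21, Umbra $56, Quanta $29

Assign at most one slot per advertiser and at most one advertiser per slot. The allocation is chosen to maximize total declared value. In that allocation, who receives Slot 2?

Iris receives Slot 2.

Treat this as an assignment problem: match each advertiser to one slot.
Optimal: Iris→Slot 2 ($21), Umbra→Slot 4 ($132), Quanta→Slot 5 ($55) — total 21+132+55 = $208.
Row-greedy (each advertiser in turn takes its best remaining slot) gives $201, worse by 7.
Iris's own top slot is Slot 4 ($68), but forcing Iris→Slot 4 and reassigning the rest optimally gives only $201 — worse by 7.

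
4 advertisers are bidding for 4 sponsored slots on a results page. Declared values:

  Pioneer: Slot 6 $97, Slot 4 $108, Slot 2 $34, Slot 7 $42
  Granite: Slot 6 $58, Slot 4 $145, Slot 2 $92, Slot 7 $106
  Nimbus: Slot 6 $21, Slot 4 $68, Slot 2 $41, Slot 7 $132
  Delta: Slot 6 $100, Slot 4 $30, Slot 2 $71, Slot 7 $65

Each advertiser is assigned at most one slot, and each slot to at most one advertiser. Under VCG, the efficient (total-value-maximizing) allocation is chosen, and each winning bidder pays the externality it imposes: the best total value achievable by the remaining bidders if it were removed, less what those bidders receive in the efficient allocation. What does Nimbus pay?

Nimbus pays $1.

Efficient allocation: Pioneer→Slot 6 ($97), Granite→Slot 4 ($145), Nimbus→Slot 7 ($132), Delta→Slot 2 ($71); total welfare W = $445.
Nimbus receives Slot 7 at value $132, so the others get W − 132 = $313.
Without Nimbus: best allocation of the remaining 3 bidders over all 4 slots is Pioneer→Slot 4 ($108), Granite→Slot 7 ($106), Delta→Slot 6 ($100), total $314.
VCG payment = (others' best without Nimbus) − (others' welfare with Nimbus) = 314 − 313 = $1.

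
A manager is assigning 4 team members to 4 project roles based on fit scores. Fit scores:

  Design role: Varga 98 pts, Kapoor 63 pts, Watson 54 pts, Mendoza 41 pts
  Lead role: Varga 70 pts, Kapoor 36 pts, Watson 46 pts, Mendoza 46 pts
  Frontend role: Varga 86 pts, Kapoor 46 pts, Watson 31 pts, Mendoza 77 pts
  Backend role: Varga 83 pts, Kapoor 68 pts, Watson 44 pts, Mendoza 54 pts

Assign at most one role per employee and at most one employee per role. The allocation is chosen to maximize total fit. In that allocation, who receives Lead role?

Treat this as an assignment problem: match each employee to one role.
Optimal: Varga→Design role (98 pts), Kapoor→Backend role (68 pts), Watson→Lead role (46 pts), Mendoza→Frontend role (77 pts) — total 98+68+46+77 = 289 pts.
Watson's own top role is Design role (54 pts), but forcing Watson→Design role and reassigning the rest optimally gives only 269 pts — worse by 20.

Watson receives Lead role.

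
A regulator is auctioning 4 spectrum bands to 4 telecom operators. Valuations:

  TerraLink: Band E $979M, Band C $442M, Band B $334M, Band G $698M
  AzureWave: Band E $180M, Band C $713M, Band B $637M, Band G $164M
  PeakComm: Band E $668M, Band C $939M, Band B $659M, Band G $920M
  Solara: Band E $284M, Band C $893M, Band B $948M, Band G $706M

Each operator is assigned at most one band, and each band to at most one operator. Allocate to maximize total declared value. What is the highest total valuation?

Maximum total: $3560M

Optimal: TerraLink→Band E ($979M), AzureWave→Band C ($713M), PeakComm→Band G ($920M), Solara→Band B ($948M) — total 979+713+920+948 = $3560M.
Max-entry greedy (repeatedly take the single best remaining cell) gives $3030M, worse by 530.
Every other assignment is strictly worse.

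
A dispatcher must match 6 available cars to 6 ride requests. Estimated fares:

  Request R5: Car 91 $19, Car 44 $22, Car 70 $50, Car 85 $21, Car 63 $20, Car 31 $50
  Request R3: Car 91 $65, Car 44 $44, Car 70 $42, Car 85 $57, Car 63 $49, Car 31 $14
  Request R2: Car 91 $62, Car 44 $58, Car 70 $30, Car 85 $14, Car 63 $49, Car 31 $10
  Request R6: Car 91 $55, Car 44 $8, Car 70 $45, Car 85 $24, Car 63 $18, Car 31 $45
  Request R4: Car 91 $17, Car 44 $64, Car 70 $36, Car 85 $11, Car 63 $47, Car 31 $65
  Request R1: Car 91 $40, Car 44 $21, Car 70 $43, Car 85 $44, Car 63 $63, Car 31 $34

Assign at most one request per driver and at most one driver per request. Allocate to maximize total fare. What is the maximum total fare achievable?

Max total: $348

Optimal: Car 91→Request R6 ($55), Car 44→Request R2 ($58), Car 70→Request R5 ($50), Car 85→Request R3 ($57), Car 63→Request R1 ($63), Car 31→Request R4 ($65) — total 55+58+50+57+63+65 = $348.
Max-entry greedy (repeatedly take the single best remaining cell) gives $325, worse by 23.
Every other assignment is strictly worse.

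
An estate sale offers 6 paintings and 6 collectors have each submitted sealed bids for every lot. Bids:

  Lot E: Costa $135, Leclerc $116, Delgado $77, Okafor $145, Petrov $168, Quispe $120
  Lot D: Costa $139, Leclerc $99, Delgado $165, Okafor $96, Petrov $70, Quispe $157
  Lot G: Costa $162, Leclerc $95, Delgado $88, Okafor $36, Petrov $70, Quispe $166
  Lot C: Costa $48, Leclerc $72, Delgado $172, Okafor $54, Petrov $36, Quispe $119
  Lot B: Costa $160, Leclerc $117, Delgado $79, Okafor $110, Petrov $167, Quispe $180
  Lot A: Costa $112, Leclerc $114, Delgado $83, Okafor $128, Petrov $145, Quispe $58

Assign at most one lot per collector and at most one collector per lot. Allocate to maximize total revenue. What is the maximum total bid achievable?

Maximum total: $917

This is a one-to-one assignment (maximum-weight bipartite matching).
Optimal: Costa→Lot G ($162), Leclerc→Lot A ($114), Delgado→Lot C ($172), Okafor→Lot E ($145), Petrov→Lot B ($167), Quispe→Lot D ($157) — total 162+114+172+145+167+157 = $917.
Max-entry greedy (repeatedly take the single best remaining cell) gives $909, worse by 8.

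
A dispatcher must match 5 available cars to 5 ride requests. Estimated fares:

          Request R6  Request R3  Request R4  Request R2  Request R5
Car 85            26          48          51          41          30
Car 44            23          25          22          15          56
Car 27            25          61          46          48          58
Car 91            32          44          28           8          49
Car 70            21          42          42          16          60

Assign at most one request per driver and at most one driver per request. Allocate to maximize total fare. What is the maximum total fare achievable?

Maximum total: $232

Treat this as an assignment problem: match each driver to one request.
Optimal: Car 85→Request R2 ($41), Car 44→Request R5 ($56), Car 27→Request R3 ($61), Car 91→Request R6 ($32), Car 70→Request R4 ($42) — total 41+56+61+32+42 = $232.
Row-greedy (each driver in turn takes its best remaining request) gives $216, worse by 16.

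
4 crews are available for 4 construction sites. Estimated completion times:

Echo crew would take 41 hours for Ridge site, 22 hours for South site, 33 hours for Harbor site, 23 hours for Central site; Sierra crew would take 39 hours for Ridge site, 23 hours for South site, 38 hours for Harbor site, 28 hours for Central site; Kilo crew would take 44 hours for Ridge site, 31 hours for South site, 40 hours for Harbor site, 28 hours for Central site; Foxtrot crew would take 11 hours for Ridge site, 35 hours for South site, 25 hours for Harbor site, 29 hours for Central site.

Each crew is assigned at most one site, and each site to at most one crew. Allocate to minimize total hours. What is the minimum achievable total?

Min total: 95 hours

Optimal: Echo crew→Harbor site (33 hours), Sierra crew→South site (23 hours), Kilo crew→Central site (28 hours), Foxtrot crew→Ridge site (11 hours) — total 33+23+28+11 = 95 hours.
Row-greedy (each crew in turn takes its cheapest remaining site) gives 101 hours, worse by 6.
Next-best assignment: Echo crew→Central site, Sierra crew→South site, Kilo crew→Harbor site, Foxtrot crew→Ridge site = 97 hours.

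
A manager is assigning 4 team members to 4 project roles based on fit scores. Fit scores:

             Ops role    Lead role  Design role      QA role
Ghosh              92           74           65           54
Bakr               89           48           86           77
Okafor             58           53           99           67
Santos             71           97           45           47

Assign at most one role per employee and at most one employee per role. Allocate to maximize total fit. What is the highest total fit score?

This is a one-to-one assignment (maximum-weight bipartite matching).
Optimal: Ghosh→Ops role (92 pts), Bakr→QA role (77 pts), Okafor→Design role (99 pts), Santos→Lead role (97 pts) — total 92+77+99+97 = 365 pts.
Row-greedy (each employee in turn takes its best remaining role) gives 342 pts, worse by 23.
Swapping Ghosh↔Santos (Ghosh→Lead role 74 pts, Santos→Ops role 71 pts) loses 44.

Max total: 365 pts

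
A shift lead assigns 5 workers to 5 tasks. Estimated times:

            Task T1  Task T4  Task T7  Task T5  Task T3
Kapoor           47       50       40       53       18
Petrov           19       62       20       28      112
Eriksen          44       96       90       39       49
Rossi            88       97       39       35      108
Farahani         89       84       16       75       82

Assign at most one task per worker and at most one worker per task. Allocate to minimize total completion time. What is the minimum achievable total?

Min total: 169 min

Optimal: Kapoor→Task T4 (50 min), Petrov→Task T1 (19 min), Eriksen→Task T3 (49 min), Rossi→Task T5 (35 min), Farahani→Task T7 (16 min) — total 50+19+49+35+16 = 169 min.
Min-entry greedy (repeatedly take the single cheapest remaining cell) gives 184 min, worse by 15.
Every other assignment is strictly worse.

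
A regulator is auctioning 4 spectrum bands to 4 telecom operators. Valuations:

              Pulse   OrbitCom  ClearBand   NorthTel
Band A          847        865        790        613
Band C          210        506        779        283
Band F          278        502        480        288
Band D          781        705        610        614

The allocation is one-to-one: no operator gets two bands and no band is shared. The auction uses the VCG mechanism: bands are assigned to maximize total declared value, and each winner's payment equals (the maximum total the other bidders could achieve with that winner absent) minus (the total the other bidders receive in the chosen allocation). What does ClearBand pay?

Efficient allocation: Pulse→Band A ($847M), OrbitCom→Band F ($502M), ClearBand→Band C ($779M), NorthTel→Band D ($614M); total welfare W = $2742M.
ClearBand receives Band C at value $779M, so the others get W − 779 = $1963M.
Without ClearBand: best allocation of the remaining 3 bidders over all 4 bands is Pulse→Band A ($847M), OrbitCom→Band C ($506M), NorthTel→Band D ($614M), total $1967M.
VCG payment = (others' best without ClearBand) − (others' welfare with ClearBand) = 1967 − 1963 = $4M.

ClearBand pays $4M.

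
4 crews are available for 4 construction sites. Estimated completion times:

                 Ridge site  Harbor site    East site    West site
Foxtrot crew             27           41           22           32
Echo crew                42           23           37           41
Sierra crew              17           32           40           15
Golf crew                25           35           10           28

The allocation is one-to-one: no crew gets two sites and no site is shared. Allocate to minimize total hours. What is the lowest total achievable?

Optimal: Foxtrot crew→Ridge site (27 hours), Echo crew→Harbor site (23 hours), Sierra crew→West site (15 hours), Golf crew→East site (10 hours) — total 27+23+15+10 = 75 hours.
Swapping Foxtrot crew↔Sierra crew (Foxtrot crew→West site 32 hours, Sierra crew→Ridge site 17 hours) adds 7.

Min total: 75 hours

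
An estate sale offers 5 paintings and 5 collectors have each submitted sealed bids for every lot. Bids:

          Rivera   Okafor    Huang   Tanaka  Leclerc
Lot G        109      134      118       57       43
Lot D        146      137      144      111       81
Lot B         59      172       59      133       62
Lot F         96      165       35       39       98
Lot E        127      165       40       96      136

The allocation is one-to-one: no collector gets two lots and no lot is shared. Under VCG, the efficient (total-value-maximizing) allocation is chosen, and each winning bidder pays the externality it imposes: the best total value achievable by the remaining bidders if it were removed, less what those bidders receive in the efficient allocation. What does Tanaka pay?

Tanaka pays $7.

Efficient allocation: Rivera→Lot D ($146), Okafor→Lot F ($165), Huang→Lot G ($118), Tanaka→Lot B ($133), Leclerc→Lot E ($136); total welfare W = $698.
Tanaka receives Lot B at value $133, so the others get W − 133 = $565.
Without Tanaka: best allocation of the remaining 4 bidders over all 5 lots is Rivera→Lot D ($146), Okafor→Lot B ($172), Huang→Lot G ($118), Leclerc→Lot E ($136), total $572.
VCG payment = (others' best without Tanaka) − (others' welfare with Tanaka) = 572 − 565 = $7.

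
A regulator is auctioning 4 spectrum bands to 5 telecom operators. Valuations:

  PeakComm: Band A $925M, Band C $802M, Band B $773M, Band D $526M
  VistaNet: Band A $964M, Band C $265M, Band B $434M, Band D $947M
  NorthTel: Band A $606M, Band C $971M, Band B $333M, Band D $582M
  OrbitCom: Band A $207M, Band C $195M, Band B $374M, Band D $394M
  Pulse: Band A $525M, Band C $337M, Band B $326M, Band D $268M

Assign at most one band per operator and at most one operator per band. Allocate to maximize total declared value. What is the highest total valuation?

Max total: $3217M

Treat this as an assignment problem: match each operator to one band.
Optimal: PeakComm→Band A ($925M), NorthTel→Band C ($971M), OrbitCom→Band B ($374M), VistaNet→Band D ($947M) — total 925+971+374+947 = $3217M.
Max-entry greedy (repeatedly take the single best remaining cell) gives $3102M, worse by 115.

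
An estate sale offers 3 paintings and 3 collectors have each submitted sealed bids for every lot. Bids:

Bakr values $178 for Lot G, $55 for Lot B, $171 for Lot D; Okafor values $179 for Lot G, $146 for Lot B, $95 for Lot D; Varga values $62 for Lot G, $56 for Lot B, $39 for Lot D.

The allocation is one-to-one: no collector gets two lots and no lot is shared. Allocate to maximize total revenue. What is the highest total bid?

Maximum total: $406

Optimal: Bakr→Lot D ($171), Okafor→Lot G ($179), Varga→Lot B ($56) — total 171+179+56 = $406.
Row-greedy (each collector in turn takes its best remaining lot) gives $363, worse by 43.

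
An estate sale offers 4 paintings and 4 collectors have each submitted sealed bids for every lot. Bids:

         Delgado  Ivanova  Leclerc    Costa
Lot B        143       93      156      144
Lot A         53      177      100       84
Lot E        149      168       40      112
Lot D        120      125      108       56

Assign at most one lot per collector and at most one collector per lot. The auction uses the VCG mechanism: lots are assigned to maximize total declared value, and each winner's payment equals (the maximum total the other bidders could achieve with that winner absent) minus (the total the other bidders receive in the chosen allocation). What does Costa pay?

Costa pays $48.

Efficient allocation: Delgado→Lot E ($149), Ivanova→Lot A ($177), Leclerc→Lot D ($108), Costa→Lot B ($144); total welfare W = $578.
Costa receives Lot B at value $144, so the others get W − 144 = $434.
Without Costa: best allocation of the remaining 3 bidders over all 4 lots is Delgado→Lot E ($149), Ivanova→Lot A ($177), Leclerc→Lot B ($156), total $482.
VCG payment = (others' best without Costa) − (others' welfare with Costa) = 482 − 434 = $48.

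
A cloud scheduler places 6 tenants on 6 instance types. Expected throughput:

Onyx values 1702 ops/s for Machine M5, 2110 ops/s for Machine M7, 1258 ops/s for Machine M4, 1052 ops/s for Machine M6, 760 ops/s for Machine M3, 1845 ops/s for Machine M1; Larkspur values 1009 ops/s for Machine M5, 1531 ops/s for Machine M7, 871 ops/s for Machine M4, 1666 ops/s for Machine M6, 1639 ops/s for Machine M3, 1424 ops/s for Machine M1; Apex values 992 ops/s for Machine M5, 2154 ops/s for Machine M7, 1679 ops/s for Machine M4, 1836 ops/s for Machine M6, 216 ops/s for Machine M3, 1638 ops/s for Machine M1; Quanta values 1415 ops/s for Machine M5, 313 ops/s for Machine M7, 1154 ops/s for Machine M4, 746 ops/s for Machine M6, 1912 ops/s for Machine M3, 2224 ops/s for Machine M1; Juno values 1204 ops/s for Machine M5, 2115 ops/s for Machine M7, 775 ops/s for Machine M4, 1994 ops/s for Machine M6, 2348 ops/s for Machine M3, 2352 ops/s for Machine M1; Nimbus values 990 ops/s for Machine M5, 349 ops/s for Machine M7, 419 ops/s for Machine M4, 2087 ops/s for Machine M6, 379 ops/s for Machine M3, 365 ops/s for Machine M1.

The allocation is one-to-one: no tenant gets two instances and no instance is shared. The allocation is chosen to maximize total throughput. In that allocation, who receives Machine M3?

Juno receives Machine M3.

Optimal: Onyx→Machine M5 (1702 ops/s), Larkspur→Machine M7 (1531 ops/s), Apex→Machine M4 (1679 ops/s), Quanta→Machine M1 (2224 ops/s), Juno→Machine M3 (2348 ops/s), Nimbus→Machine M6 (2087 ops/s) — total 1702+1531+1679+2224+2348+2087 = 11571 ops/s.
Max-entry greedy (repeatedly take the single best remaining cell) gives 11078 ops/s, worse by 493.
Next-best assignment: Onyx→Machine M7, Larkspur→Machine M5, Apex→Machine M4, Quanta→Machine M1, Juno→Machine M3, Nimbus→Machine M6 = 11457 ops/s.
Swapping Onyx↔Juno (Onyx→Machine M3 760 ops/s, Juno→Machine M5 1204 ops/s) loses 2086.
Juno's own top instance is Machine M1 (2352 ops/s), but forcing Juno→Machine M1 and reassigning the rest optimally gives only 11282 ops/s — worse by 289.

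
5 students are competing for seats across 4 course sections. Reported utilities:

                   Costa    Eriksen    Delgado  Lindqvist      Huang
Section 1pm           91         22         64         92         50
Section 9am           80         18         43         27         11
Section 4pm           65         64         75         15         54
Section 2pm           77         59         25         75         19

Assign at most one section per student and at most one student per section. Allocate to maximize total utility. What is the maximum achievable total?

Max total: 306 points

Optimal: Lindqvist→Section 1pm (92 points), Costa→Section 9am (80 points), Delgado→Section 4pm (75 points), Eriksen→Section 2pm (59 points) — total 92+80+75+59 = 306 points.
Row-greedy (each student in turn takes its best remaining section) gives 273 points, worse by 33.
Next-best assignment: Lindqvist→Section 1pm, Costa→Section 9am, Huang→Section 4pm, Eriksen→Section 2pm = 285 points.
No other one-to-one assignment exceeds 306 points.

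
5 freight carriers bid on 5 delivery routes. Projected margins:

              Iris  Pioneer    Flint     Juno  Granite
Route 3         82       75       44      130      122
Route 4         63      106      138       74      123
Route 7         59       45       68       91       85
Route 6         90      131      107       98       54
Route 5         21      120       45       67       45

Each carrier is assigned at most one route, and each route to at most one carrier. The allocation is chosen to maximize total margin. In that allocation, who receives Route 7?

Optimal: Iris→Route 6 ($90k), Pioneer→Route 5 ($120k), Flint→Route 4 ($138k), Juno→Route 3 ($130k), Granite→Route 7 ($85k) — total 90+120+138+130+85 = $563k.
Max-entry greedy (repeatedly take the single best remaining cell) gives $505k, worse by 58.
Swapping Pioneer↔Granite (Pioneer→Route 7 $45k, Granite→Route 5 $45k) loses 115.
Checked against all permutations: $563k is optimal.
Granite's own top route is Route 4 ($123k), but forcing Granite→Route 4 and reassigning the rest optimally gives only $539k — worse by 24.

Granite receives Route 7.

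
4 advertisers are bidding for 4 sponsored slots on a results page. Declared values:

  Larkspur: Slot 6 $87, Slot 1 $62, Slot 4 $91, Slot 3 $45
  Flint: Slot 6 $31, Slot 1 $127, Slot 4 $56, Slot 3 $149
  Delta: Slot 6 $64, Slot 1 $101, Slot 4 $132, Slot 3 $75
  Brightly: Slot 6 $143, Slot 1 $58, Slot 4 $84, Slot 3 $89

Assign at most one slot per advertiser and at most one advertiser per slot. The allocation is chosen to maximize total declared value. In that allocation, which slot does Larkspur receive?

This is a one-to-one assignment (maximum-weight bipartite matching).
Optimal: Larkspur→Slot 1 ($62), Flint→Slot 3 ($149), Delta→Slot 4 ($132), Brightly→Slot 6 ($143) — total 62+149+132+143 = $486.
Row-greedy (each advertiser in turn takes its best remaining slot) gives $484, worse by 2.
Checked against all permutations: $486 is optimal.
Larkspur's own top slot is Slot 4 ($91), but forcing Larkspur→Slot 4 and reassigning the rest optimally gives only $484 — worse by 2.

Larkspur receives Slot 1.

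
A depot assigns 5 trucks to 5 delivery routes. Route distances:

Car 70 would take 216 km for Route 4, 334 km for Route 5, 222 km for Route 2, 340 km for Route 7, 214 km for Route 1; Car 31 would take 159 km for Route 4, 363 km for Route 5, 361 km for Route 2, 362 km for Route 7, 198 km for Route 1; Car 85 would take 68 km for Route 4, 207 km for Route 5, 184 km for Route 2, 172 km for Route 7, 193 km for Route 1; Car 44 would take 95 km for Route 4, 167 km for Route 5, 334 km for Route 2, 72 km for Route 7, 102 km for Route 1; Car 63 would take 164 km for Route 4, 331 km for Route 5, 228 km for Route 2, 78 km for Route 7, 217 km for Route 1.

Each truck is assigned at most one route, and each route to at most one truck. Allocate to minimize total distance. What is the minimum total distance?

Min total: 733 km

Optimal: Car 70→Route 2 (222 km), Car 31→Route 1 (198 km), Car 85→Route 4 (68 km), Car 44→Route 5 (167 km), Car 63→Route 7 (78 km) — total 222+198+68+167+78 = 733 km.
Row-greedy (each truck in turn takes its cheapest remaining route) gives 940 km, worse by 207.
No other one-to-one assignment undercuts 733 km.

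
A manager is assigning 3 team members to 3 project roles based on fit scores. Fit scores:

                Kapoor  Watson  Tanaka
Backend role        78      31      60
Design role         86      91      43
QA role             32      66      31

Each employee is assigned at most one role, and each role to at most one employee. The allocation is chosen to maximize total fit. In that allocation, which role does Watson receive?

Optimal: Kapoor→Design role (86 pts), Watson→QA role (66 pts), Tanaka→Backend role (60 pts) — total 86+66+60 = 212 pts.
Next-best assignment: Kapoor→Backend role, Watson→Design role, Tanaka→QA role = 200 pts.
Checked against all permutations: 212 pts is optimal.
Watson's own top role is Design role (91 pts), but forcing Watson→Design role and reassigning the rest optimally gives only 200 pts — worse by 12.

Watson receives QA role.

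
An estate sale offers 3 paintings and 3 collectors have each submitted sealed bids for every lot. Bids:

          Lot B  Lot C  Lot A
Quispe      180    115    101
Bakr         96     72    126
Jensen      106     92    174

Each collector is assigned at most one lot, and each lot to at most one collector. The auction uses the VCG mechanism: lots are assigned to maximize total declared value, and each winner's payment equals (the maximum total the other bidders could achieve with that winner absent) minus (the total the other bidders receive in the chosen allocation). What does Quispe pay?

Quispe pays $24.

Efficient allocation: Quispe→Lot B ($180), Bakr→Lot C ($72), Jensen→Lot A ($174); total welfare W = $426.
Quispe receives Lot B at value $180, so the others get W − 180 = $246.
Without Quispe: best allocation of the remaining 2 bidders over all 3 lots is Bakr→Lot B ($96), Jensen→Lot A ($174), total $270.
VCG payment = (others' best without Quispe) − (others' welfare with Quispe) = 270 − 246 = $24.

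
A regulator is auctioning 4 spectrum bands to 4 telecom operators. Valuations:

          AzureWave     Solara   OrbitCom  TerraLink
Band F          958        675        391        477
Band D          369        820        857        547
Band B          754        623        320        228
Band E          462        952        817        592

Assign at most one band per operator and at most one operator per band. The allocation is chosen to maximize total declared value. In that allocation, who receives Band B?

Optimal: AzureWave→Band B ($754M), Solara→Band E ($952M), OrbitCom→Band D ($857M), TerraLink→Band F ($477M) — total 754+952+857+477 = $3040M.
Max-entry greedy (repeatedly take the single best remaining cell) gives $2995M, worse by 45.
Swapping TerraLink↔Solara (TerraLink→Band E $592M, Solara→Band F $675M) loses 162.
AzureWave's own top band is Band F ($958M), but forcing AzureWave→Band F and reassigning the rest optimally gives only $3030M — worse by 10.

AzureWave receives Band B.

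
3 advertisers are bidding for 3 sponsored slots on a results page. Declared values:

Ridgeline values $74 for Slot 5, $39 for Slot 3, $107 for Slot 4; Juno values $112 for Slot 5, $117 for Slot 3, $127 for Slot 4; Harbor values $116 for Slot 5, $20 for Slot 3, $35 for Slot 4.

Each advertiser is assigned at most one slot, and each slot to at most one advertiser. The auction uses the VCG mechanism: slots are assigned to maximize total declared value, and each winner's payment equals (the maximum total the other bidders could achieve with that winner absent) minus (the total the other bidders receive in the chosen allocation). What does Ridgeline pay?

Ridgeline pays $10.

Efficient allocation: Ridgeline→Slot 4 ($107), Juno→Slot 3 ($117), Harbor→Slot 5 ($116); total welfare W = $340.
Ridgeline receives Slot 4 at value $107, so the others get W − 107 = $233.
Without Ridgeline: best allocation of the remaining 2 bidders over all 3 slots is Juno→Slot 4 ($127), Harbor→Slot 5 ($116), total $243.
VCG payment = (others' best without Ridgeline) − (others' welfare with Ridgeline) = 243 − 233 = $10.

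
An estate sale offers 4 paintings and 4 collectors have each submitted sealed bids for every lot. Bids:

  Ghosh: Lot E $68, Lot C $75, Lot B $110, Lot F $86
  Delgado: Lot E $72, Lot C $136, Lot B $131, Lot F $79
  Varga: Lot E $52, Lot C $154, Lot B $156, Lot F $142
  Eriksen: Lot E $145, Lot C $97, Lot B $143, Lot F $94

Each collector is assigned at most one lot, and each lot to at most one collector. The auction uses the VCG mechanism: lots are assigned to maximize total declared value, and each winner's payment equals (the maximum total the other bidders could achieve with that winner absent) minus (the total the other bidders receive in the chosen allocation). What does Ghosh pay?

Efficient allocation: Ghosh→Lot B ($110), Delgado→Lot C ($136), Varga→Lot F ($142), Eriksen→Lot E ($145); total welfare W = $533.
Ghosh receives Lot B at value $110, so the others get W − 110 = $423.
Without Ghosh: best allocation of the remaining 3 bidders over all 4 lots is Delgado→Lot C ($136), Varga→Lot B ($156), Eriksen→Lot E ($145), total $437.
VCG payment = (others' best without Ghosh) − (others' welfare with Ghosh) = 437 − 423 = $14.

Ghosh pays $14.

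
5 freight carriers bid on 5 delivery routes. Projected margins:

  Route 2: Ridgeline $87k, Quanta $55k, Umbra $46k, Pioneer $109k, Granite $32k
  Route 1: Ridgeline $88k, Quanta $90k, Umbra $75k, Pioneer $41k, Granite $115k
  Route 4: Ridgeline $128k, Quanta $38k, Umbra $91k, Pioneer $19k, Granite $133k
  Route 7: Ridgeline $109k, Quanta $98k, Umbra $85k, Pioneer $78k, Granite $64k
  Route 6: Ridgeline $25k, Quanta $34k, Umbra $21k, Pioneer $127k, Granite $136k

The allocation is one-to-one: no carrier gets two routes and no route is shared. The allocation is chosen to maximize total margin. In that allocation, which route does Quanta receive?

Treat this as an assignment problem: match each carrier to one route.
Optimal: Ridgeline→Route 4 ($128k), Quanta→Route 1 ($90k), Umbra→Route 7 ($85k), Pioneer→Route 2 ($109k), Granite→Route 6 ($136k) — total 128+90+85+109+136 = $548k.
Column-greedy (each route in turn goes to its best remaining carrier) gives $471k, worse by 77.
Swapping Pioneer↔Ridgeline (Pioneer→Route 4 $19k, Ridgeline→Route 2 $87k) loses 131.
Checked against all permutations: $548k is optimal.
Quanta's own top route is Route 7 ($98k), but forcing Quanta→Route 7 and reassigning the rest optimally gives only $546k — worse by 2.

Quanta receives Route 1.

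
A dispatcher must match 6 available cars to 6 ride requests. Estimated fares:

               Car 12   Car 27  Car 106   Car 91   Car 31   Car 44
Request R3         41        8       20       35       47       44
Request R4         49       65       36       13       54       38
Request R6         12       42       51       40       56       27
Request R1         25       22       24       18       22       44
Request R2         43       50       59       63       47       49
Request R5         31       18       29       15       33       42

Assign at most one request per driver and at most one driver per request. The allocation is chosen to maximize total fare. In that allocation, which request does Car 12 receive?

Optimal: Car 12→Request R5 ($31), Car 27→Request R4 ($65), Car 106→Request R6 ($51), Car 91→Request R2 ($63), Car 31→Request R3 ($47), Car 44→Request R1 ($44) — total 31+65+51+63+47+44 = $301.
Max-entry greedy (repeatedly take the single best remaining cell) gives $283, worse by 18.
Car 12's own top request is Request R4 ($49), but forcing Car 12→Request R4 and reassigning the rest optimally gives only $274 — worse by 27.

Car 12 receives Request R5.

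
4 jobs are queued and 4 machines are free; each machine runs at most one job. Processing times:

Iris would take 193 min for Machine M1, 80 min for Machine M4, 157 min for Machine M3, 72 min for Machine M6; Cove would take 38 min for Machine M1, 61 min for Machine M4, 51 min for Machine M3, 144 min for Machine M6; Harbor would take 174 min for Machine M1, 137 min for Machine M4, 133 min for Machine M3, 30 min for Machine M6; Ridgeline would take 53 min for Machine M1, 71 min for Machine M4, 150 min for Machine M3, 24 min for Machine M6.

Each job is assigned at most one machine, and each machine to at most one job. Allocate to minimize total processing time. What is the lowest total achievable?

Minimum total: 214 min

This is the linear assignment problem.
Optimal: Iris→Machine M4 (80 min), Cove→Machine M3 (51 min), Harbor→Machine M6 (30 min), Ridgeline→Machine M1 (53 min) — total 80+51+30+53 = 214 min.
Row-greedy (each job in turn takes its cheapest remaining machine) gives 314 min, worse by 100.
Next-best assignment: Iris→Machine M4, Cove→Machine M1, Harbor→Machine M3, Ridgeline→Machine M6 = 275 min.
Checked against all permutations: 214 min is optimal.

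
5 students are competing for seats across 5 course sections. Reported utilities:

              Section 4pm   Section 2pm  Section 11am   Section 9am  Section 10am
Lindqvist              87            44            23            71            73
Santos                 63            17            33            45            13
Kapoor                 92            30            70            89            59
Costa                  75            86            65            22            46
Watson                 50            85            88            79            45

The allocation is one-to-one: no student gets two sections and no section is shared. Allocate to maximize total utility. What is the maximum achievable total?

Optimal: Lindqvist→Section 10am (73 points), Santos→Section 4pm (63 points), Kapoor→Section 9am (89 points), Costa→Section 2pm (86 points), Watson→Section 11am (88 points) — total 73+63+89+86+88 = 399 points.
Checked against all permutations: 399 points is optimal.

Max total: 399 points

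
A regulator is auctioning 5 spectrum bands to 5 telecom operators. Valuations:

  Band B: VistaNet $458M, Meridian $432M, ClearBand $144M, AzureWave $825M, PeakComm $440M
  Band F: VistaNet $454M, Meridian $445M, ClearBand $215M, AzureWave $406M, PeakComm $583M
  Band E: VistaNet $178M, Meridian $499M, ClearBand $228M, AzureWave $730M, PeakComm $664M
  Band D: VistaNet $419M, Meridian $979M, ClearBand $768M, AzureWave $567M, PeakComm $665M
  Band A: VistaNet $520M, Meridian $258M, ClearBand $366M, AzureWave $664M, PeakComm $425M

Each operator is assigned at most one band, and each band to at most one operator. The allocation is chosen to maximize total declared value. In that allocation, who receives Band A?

ClearBand receives Band A.

This is the linear assignment problem.
Optimal: VistaNet→Band F ($454M), Meridian→Band D ($979M), ClearBand→Band A ($366M), AzureWave→Band B ($825M), PeakComm→Band E ($664M) — total 454+979+366+825+664 = $3288M.
Every other assignment is strictly worse.
ClearBand's own top band is Band D ($768M), but forcing ClearBand→Band D and reassigning the rest optimally gives only $3222M — worse by 66.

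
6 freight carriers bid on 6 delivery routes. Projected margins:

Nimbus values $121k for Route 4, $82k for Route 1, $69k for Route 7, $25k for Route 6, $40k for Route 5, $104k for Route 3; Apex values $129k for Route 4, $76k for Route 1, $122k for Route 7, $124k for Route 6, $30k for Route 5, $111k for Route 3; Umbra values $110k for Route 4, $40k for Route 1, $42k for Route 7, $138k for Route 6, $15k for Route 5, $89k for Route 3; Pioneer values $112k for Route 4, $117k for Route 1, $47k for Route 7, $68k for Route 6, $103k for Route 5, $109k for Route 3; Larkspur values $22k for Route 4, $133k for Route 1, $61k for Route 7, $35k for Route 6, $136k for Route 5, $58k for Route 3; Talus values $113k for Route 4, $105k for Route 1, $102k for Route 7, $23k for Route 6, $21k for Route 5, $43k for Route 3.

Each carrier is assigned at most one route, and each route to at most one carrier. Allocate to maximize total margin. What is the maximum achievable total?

Optimal: Nimbus→Route 4 ($121k), Apex→Route 7 ($122k), Umbra→Route 6 ($138k), Pioneer→Route 3 ($109k), Larkspur→Route 5 ($136k), Talus→Route 1 ($105k) — total 121+122+138+109+136+105 = $731k.
Max-entry greedy (repeatedly take the single best remaining cell) gives $726k, worse by 5.
Swapping Umbra↔Nimbus (Umbra→Route 4 $110k, Nimbus→Route 6 $25k) loses 124.
Checked against all permutations: $731k is optimal.

Maximum total: $731k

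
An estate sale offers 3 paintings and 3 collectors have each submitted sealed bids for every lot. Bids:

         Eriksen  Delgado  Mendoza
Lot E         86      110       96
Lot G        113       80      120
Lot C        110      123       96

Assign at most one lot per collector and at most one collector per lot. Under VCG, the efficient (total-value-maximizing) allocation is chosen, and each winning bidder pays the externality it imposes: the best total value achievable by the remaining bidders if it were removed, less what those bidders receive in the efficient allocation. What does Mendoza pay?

Efficient allocation: Eriksen→Lot C ($110), Delgado→Lot E ($110), Mendoza→Lot G ($120); total welfare W = $340.
Mendoza receives Lot G at value $120, so the others get W − 120 = $220.
Without Mendoza: best allocation of the remaining 2 bidders over all 3 lots is Eriksen→Lot G ($113), Delgado→Lot C ($123), total $236.
VCG payment = (others' best without Mendoza) − (others' welfare with Mendoza) = 236 − 220 = $16.

Mendoza pays $16.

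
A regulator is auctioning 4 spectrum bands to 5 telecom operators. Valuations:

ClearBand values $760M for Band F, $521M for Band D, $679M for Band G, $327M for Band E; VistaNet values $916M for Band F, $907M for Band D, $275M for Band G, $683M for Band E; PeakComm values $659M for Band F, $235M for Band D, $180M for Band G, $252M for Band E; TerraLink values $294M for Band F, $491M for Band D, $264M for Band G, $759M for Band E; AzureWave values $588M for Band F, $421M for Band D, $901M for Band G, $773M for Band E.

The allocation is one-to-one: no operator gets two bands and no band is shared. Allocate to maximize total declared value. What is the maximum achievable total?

Max total: $3327M

Optimal: ClearBand→Band F ($760M), VistaNet→Band D ($907M), AzureWave→Band G ($901M), TerraLink→Band E ($759M) — total 760+907+901+759 = $3327M.
Column-greedy (each band in turn goes to its best remaining operator) gives $3097M, worse by 230.
Next-best assignment: PeakComm→Band F, VistaNet→Band D, AzureWave→Band G, TerraLink→Band E = $3226M.
No other one-to-one assignment exceeds $3327M.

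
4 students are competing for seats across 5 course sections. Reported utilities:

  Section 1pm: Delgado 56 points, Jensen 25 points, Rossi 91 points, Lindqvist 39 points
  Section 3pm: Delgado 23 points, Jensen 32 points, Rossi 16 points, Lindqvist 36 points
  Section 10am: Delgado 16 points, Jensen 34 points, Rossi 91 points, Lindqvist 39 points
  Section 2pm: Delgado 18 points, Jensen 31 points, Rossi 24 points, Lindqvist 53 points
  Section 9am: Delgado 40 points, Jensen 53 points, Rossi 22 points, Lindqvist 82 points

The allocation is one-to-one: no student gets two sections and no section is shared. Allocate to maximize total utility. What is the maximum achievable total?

Max total: 261 points

Optimal: Delgado→Section 1pm (56 points), Jensen→Section 3pm (32 points), Rossi→Section 10am (91 points), Lindqvist→Section 9am (82 points) — total 56+32+91+82 = 261 points.
Column-greedy (each section in turn goes to its best remaining student) gives 179 points, worse by 82.
Next-best assignment: Delgado→Section 1pm, Jensen→Section 2pm, Rossi→Section 10am, Lindqvist→Section 9am = 260 points.
Every other assignment is strictly worse.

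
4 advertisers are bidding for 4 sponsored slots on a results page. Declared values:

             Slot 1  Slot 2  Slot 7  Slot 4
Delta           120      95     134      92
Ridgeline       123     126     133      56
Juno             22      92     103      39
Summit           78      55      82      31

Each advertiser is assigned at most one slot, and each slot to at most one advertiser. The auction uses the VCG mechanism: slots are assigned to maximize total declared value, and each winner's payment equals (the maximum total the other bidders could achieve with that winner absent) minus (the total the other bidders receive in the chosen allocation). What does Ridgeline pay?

Ridgeline pays $31.

Efficient allocation: Delta→Slot 4 ($92), Ridgeline→Slot 2 ($126), Juno→Slot 7 ($103), Summit→Slot 1 ($78); total welfare W = $399.
Ridgeline receives Slot 2 at value $126, so the others get W − 126 = $273.
Without Ridgeline: best allocation of the remaining 3 bidders over all 4 slots is Delta→Slot 7 ($134), Juno→Slot 2 ($92), Summit→Slot 1 ($78), total $304.
VCG payment = (others' best without Ridgeline) − (others' welfare with Ridgeline) = 304 − 273 = $31.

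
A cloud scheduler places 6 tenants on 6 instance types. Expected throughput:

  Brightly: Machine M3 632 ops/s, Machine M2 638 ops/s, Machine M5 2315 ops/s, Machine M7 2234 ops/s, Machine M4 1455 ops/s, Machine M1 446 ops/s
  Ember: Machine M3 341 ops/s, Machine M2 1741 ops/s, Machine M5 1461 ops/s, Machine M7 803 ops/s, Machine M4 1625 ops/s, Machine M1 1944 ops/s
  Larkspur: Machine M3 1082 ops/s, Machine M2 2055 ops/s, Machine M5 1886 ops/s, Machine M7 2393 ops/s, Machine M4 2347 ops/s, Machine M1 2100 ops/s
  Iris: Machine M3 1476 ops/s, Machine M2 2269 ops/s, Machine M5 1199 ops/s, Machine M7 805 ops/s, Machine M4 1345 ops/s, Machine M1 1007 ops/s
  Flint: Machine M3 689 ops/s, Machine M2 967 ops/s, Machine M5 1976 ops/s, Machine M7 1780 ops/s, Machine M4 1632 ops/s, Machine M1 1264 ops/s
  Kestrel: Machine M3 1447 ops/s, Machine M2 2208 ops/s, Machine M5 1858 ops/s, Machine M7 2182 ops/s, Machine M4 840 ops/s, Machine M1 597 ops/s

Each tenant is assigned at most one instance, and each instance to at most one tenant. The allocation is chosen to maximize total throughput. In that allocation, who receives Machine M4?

Larkspur receives Machine M4.

Treat this as an assignment problem: match each tenant to one instance.
Optimal: Brightly→Machine M7 (2234 ops/s), Ember→Machine M1 (1944 ops/s), Larkspur→Machine M4 (2347 ops/s), Iris→Machine M2 (2269 ops/s), Flint→Machine M5 (1976 ops/s), Kestrel→Machine M3 (1447 ops/s) — total 2234+1944+2347+2269+1976+1447 = 12217 ops/s.
Column-greedy (each instance in turn goes to its best remaining tenant) gives 11968 ops/s, worse by 249.
Swapping Larkspur↔Ember (Larkspur→Machine M1 2100 ops/s, Ember→Machine M4 1625 ops/s) loses 566.
Checked against all permutations: 12217 ops/s is optimal.
Larkspur's own top instance is Machine M7 (2393 ops/s), but forcing Larkspur→Machine M7 and reassigning the rest optimally gives only 12000 ops/s — worse by 217.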